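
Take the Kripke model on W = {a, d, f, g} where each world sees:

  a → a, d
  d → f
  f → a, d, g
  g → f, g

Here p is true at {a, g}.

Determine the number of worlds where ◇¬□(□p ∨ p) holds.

4

a: successors {a, d}; ¬□(□p ∨ p) there: a:T, d:T. ✓
d: successors {f}; ¬□(□p ∨ p) there: f:T. ✓
f: successors {a, d, g}; ¬□(□p ∨ p) there: a:T, d:T, g:T. ✓
g: successors {f, g}; ¬□(□p ∨ p) there: f:T, g:T. ✓
Satisfying worlds: {a, d, f, g}.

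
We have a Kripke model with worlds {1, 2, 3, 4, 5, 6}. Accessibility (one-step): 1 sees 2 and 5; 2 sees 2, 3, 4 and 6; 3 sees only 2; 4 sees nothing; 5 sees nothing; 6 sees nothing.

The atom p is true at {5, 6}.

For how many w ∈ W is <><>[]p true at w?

1: successors {2, 5}; <>[]p there: 2:T, 5:F. ✓
2: successors {2, 3, 4, 6}; <>[]p there: 2:T, 3:F, 4:F, 6:F. ✓
3: successors {2}; <>[]p there: 2:T. ✓
4: no successors, so <><>[]p fails. ✗
5: no successors, so <><>[]p fails. ✗
6: no successors, so <><>[]p fails. ✗
Satisfying worlds: {1, 2, 3}.

3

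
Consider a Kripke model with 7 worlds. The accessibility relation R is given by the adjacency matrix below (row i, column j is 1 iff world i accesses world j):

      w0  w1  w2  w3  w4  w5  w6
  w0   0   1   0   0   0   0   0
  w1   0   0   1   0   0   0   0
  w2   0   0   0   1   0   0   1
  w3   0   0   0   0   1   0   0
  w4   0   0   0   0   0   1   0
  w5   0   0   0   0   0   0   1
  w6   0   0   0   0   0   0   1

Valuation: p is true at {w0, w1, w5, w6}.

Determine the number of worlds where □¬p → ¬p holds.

w0: □¬p is F, ¬p is F. ✓
w1: □¬p is T, ¬p is F. ✗
w2: □¬p is F, ¬p is T. ✓
w3: □¬p is T, ¬p is T. ✓
w4: □¬p is F, ¬p is T. ✓
w5: □¬p is F, ¬p is F. ✓
w6: □¬p is F, ¬p is F. ✓
Satisfying worlds: {w0, w2, w3, w4, w5, w6}.

6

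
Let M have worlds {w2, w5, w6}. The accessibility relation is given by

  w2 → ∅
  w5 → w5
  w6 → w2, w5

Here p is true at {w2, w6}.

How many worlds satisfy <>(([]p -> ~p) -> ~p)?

2

w2: no successors, so <>(([]p -> ~p) -> ~p) fails. ✗
w5: successors {w5}; ([]p -> ~p) -> ~p there: w5:T. ✓
w6: successors {w2, w5}; ([]p -> ~p) -> ~p there: w2:T, w5:T. ✓
Satisfying worlds: {w5, w6}.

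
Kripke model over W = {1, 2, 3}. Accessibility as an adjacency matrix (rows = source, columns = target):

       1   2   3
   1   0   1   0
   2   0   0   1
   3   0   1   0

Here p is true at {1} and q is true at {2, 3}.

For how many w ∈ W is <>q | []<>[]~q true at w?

3

1: <>q is T, []<>[]~q is F. ✓
2: <>q is T, []<>[]~q is F. ✓
3: <>q is T, []<>[]~q is F. ✓
Satisfying worlds: {1, 2, 3}.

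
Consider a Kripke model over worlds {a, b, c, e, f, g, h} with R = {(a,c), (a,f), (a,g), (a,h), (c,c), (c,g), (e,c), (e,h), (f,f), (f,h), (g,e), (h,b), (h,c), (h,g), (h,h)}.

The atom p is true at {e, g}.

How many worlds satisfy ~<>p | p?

a: ~<>p is F, p is F. ✗
b: ~<>p is T, p is F. ✓
c: ~<>p is F, p is F. ✗
e: ~<>p is T, p is T. ✓
f: ~<>p is T, p is F. ✓
g: ~<>p is F, p is T. ✓
h: ~<>p is F, p is F. ✗
Satisfying worlds: {b, e, f, g}.

4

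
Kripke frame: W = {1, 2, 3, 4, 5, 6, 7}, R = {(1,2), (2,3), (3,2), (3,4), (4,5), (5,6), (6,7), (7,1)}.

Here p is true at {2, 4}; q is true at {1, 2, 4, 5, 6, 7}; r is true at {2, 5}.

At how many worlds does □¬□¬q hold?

5

1: successors {2}; ¬□¬q there: 2:F. ✗
2: successors {3}; ¬□¬q there: 3:T. ✓
3: successors {2, 4}; ¬□¬q there: 2:F, 4:T. ✗
4: successors {5}; ¬□¬q there: 5:T. ✓
5: successors {6}; ¬□¬q there: 6:T. ✓
6: successors {7}; ¬□¬q there: 7:T. ✓
7: successors {1}; ¬□¬q there: 1:T. ✓
Satisfying worlds: {2, 4, 5, 6, 7}.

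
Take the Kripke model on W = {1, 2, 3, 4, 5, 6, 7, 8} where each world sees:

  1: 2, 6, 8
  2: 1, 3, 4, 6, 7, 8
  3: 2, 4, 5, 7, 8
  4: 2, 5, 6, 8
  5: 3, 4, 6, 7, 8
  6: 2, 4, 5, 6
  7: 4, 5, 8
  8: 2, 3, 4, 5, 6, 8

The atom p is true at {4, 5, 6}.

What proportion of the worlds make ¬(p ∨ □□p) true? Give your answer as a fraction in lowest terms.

5/8

1: p ∨ □□p is F. ✓
2: p ∨ □□p is F. ✓
3: p ∨ □□p is F. ✓
4: p ∨ □□p is T. ✗
5: p ∨ □□p is T. ✗
6: p ∨ □□p is T. ✗
7: p ∨ □□p is F. ✓
8: p ∨ □□p is F. ✓
That's 5 of 8 worlds, so 5/8.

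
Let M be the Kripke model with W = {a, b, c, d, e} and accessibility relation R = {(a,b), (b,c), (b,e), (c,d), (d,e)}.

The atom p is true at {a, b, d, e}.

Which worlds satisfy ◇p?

a: successors {b}; p there: b:T. ✓
b: successors {c, e}; p there: c:F, e:T. ✓
c: successors {d}; p there: d:T. ✓
d: successors {e}; p there: e:T. ✓
e: no successors, so ◇p fails. ✗

{a, b, c, d}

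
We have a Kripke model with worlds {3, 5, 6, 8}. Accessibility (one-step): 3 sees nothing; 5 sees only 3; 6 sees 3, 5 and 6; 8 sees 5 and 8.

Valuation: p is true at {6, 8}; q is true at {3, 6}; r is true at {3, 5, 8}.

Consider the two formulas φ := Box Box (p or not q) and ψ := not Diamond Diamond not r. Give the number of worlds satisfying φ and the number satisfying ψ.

For Box Box (p or not q):
3: no successors, so Box Box (p or not q) holds vacuously. ✓
5: successors {3}; Box (p or not q) there: 3:T. ✓
6: successors {3, 5, 6}; Box (p or not q) there: 3:T, 5:F, 6:F. ✗
8: successors {5, 8}; Box (p or not q) there: 5:F, 8:T. ✗
— 2 worlds.
For not Diamond Diamond not r:
3: Diamond Diamond not r is F. ✓
5: Diamond Diamond not r is F. ✓
6: Diamond Diamond not r is T. ✗
8: Diamond Diamond not r is F. ✓
— 3 worlds.

2 and 3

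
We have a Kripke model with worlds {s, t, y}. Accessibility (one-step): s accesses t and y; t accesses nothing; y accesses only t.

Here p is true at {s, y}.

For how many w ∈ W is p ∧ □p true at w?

0

s: p is T, □p is F. ✗
t: p is F, □p is T. ✗
y: p is T, □p is F. ✗
Satisfying worlds: ∅.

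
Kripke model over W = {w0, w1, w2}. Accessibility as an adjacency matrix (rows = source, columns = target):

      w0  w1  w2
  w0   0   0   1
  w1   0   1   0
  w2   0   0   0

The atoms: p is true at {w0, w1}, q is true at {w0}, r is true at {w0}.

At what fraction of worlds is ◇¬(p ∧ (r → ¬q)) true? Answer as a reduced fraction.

1/3

w0: successors {w2}; ¬(p ∧ (r → ¬q)) there: w2:T. ✓
w1: successors {w1}; ¬(p ∧ (r → ¬q)) there: w1:F. ✗
w2: no successors, so ◇¬(p ∧ (r → ¬q)) fails. ✗
That's 1 of 3 worlds, so 1/3.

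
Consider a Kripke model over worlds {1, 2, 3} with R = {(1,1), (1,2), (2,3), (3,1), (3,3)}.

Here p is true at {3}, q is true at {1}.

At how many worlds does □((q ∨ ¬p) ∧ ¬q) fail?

1: successors {1, 2}; (q ∨ ¬p) ∧ ¬q there: 1:F, 2:T. ✗
2: successors {3}; (q ∨ ¬p) ∧ ¬q there: 3:F. ✗
3: successors {1, 3}; (q ∨ ¬p) ∧ ¬q there: 1:F, 3:F. ✗
Satisfying worlds: ∅.
So □((q ∨ ¬p) ∧ ¬q) fails at the other 3 worlds.

3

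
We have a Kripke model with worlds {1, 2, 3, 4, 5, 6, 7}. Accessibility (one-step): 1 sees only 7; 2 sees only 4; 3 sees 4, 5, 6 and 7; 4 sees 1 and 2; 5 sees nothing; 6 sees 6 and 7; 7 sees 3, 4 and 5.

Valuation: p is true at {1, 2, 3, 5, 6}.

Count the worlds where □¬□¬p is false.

1: successors {7}; ¬□¬p there: 7:T. ✓
2: successors {4}; ¬□¬p there: 4:T. ✓
3: successors {4, 5, 6, 7}; ¬□¬p there: 4:T, 5:F, 6:T, 7:T. ✗
4: successors {1, 2}; ¬□¬p there: 1:F, 2:F. ✗
5: no successors, so □¬□¬p holds vacuously. ✓
6: successors {6, 7}; ¬□¬p there: 6:T, 7:T. ✓
7: successors {3, 4, 5}; ¬□¬p there: 3:T, 4:T, 5:F. ✗
Satisfying worlds: {1, 2, 5, 6}.
So □¬□¬p fails at the other 3 worlds.

3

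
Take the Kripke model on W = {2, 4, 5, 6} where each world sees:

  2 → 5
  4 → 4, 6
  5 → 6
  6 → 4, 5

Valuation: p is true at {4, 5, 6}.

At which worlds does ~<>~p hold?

2: <>~p is F. ✓
4: <>~p is F. ✓
5: <>~p is F. ✓
6: <>~p is F. ✓

{2, 4, 5, 6}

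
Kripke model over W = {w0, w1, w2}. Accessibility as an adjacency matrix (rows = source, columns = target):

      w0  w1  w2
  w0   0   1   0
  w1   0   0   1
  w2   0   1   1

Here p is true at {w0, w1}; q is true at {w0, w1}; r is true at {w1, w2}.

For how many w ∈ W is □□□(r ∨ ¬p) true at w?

w0: successors {w1}; □□(r ∨ ¬p) there: w1:T. ✓
w1: successors {w2}; □□(r ∨ ¬p) there: w2:T. ✓
w2: successors {w1, w2}; □□(r ∨ ¬p) there: w1:T, w2:T. ✓
Satisfying worlds: {w0, w1, w2}.

3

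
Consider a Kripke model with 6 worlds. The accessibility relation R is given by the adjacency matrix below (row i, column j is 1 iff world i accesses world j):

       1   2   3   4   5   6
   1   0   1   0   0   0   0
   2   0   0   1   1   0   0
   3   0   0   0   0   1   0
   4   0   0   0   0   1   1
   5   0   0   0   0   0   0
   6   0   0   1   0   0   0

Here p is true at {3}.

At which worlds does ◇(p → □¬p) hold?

1: successors {2}; p → □¬p there: 2:T. ✓
2: successors {3, 4}; p → □¬p there: 3:T, 4:T. ✓
3: successors {5}; p → □¬p there: 5:T. ✓
4: successors {5, 6}; p → □¬p there: 5:T, 6:T. ✓
5: no successors, so ◇(p → □¬p) fails. ✗
6: successors {3}; p → □¬p there: 3:T. ✓

{1, 2, 3, 4, 6}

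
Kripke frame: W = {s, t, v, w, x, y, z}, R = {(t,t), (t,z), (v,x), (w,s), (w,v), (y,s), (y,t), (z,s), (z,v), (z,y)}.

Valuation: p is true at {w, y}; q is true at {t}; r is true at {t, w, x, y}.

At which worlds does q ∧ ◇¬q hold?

s: q is F, ◇¬q is F. ✗
t: q is T, ◇¬q is T. ✓
v: q is F, ◇¬q is T. ✗
w: q is F, ◇¬q is T. ✗
x: q is F, ◇¬q is F. ✗
y: q is F, ◇¬q is T. ✗
z: q is F, ◇¬q is T. ✗

{t}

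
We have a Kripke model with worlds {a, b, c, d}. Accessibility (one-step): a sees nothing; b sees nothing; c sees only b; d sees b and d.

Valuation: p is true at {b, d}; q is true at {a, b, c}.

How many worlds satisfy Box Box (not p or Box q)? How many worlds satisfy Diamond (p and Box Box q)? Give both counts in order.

3 and 2

For Box Box (not p or Box q):
a: no successors, so Box Box (not p or Box q) holds vacuously. ✓
b: no successors, so Box Box (not p or Box q) holds vacuously. ✓
c: successors {b}; Box (not p or Box q) there: b:T. ✓
d: successors {b, d}; Box (not p or Box q) there: b:T, d:F. ✗
— 3 worlds.
For Diamond (p and Box Box q):
a: no successors, so Diamond (p and Box Box q) fails. ✗
b: no successors, so Diamond (p and Box Box q) fails. ✗
c: successors {b}; p and Box Box q there: b:T. ✓
d: successors {b, d}; p and Box Box q there: b:T, d:F. ✓
— 2 worlds.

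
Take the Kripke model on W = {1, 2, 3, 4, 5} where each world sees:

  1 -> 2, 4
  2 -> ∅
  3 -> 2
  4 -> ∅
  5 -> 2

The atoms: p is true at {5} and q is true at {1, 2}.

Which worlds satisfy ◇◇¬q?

∅

1: successors {2, 4}; ◇¬q there: 2:F, 4:F. ✗
2: no successors, so ◇◇¬q fails. ✗
3: successors {2}; ◇¬q there: 2:F. ✗
4: no successors, so ◇◇¬q fails. ✗
5: successors {2}; ◇¬q there: 2:F. ✗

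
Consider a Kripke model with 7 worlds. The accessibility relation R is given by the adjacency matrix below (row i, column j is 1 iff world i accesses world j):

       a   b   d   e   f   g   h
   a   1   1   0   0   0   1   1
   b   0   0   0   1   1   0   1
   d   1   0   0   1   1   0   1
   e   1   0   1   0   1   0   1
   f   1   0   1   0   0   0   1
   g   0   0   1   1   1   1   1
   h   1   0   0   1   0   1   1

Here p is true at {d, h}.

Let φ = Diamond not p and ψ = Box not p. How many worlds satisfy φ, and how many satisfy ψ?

For Diamond not p:
a: successors {a, b, g, h}; not p there: a:T, b:T, g:T, h:F. ✓
b: successors {e, f, h}; not p there: e:T, f:T, h:F. ✓
d: successors {a, e, f, h}; not p there: a:T, e:T, f:T, h:F. ✓
e: successors {a, d, f, h}; not p there: a:T, d:F, f:T, h:F. ✓
f: successors {a, d, h}; not p there: a:T, d:F, h:F. ✓
g: successors {d, e, f, g, h}; not p there: d:F, e:T, f:T, g:T, h:F. ✓
h: successors {a, e, g, h}; not p there: a:T, e:T, g:T, h:F. ✓
— 7 worlds.
For Box not p:
a: successors {a, b, g, h}; not p there: a:T, b:T, g:T, h:F. ✗
b: successors {e, f, h}; not p there: e:T, f:T, h:F. ✗
d: successors {a, e, f, h}; not p there: a:T, e:T, f:T, h:F. ✗
e: successors {a, d, f, h}; not p there: a:T, d:F, f:T, h:F. ✗
f: successors {a, d, h}; not p there: a:T, d:F, h:F. ✗
g: successors {d, e, f, g, h}; not p there: d:F, e:T, f:T, g:T, h:F. ✗
h: successors {a, e, g, h}; not p there: a:T, e:T, g:T, h:F. ✗
— 0 worlds.

7 and 0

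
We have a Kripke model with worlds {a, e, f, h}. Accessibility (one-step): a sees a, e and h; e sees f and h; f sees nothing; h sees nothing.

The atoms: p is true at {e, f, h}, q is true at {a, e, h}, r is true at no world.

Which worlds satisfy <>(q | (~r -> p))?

a: successors {a, e, h}; q | (~r -> p) there: a:T, e:T, h:T. ✓
e: successors {f, h}; q | (~r -> p) there: f:T, h:T. ✓
f: no successors, so <>(q | (~r -> p)) fails. ✗
h: no successors, so <>(q | (~r -> p)) fails. ✗

{a, e}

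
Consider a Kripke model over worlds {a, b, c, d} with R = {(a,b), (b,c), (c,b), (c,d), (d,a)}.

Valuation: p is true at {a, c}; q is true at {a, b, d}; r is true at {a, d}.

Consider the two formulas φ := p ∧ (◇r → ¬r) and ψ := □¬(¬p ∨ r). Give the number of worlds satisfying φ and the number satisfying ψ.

2 and 1

For p ∧ (◇r → ¬r):
a: p is T, ◇r → ¬r is T. ✓
b: p is F, ◇r → ¬r is T. ✗
c: p is T, ◇r → ¬r is T. ✓
d: p is F, ◇r → ¬r is F. ✗
— 2 worlds.
For □¬(¬p ∨ r):
a: successors {b}; ¬(¬p ∨ r) there: b:F. ✗
b: successors {c}; ¬(¬p ∨ r) there: c:T. ✓
c: successors {b, d}; ¬(¬p ∨ r) there: b:F, d:F. ✗
d: successors {a}; ¬(¬p ∨ r) there: a:F. ✗
— 1 world.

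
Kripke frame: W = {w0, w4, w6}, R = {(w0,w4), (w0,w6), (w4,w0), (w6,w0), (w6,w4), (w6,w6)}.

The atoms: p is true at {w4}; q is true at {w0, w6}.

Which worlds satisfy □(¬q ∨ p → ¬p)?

w0: successors {w4, w6}; ¬q ∨ p → ¬p there: w4:F, w6:T. ✗
w4: successors {w0}; ¬q ∨ p → ¬p there: w0:T. ✓
w6: successors {w0, w4, w6}; ¬q ∨ p → ¬p there: w0:T, w4:F, w6:T. ✗

{w4}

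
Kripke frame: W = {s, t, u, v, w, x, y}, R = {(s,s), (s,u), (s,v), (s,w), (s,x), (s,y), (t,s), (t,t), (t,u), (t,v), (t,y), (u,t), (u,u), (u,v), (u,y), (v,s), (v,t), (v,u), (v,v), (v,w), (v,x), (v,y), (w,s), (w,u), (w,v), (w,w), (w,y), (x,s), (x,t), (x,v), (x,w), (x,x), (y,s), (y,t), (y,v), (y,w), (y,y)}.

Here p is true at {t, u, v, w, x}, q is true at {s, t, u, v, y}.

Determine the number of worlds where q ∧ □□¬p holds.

0

s: q is T, □□¬p is F. ✗
t: q is T, □□¬p is F. ✗
u: q is T, □□¬p is F. ✗
v: q is T, □□¬p is F. ✗
w: q is F, □□¬p is F. ✗
x: q is F, □□¬p is F. ✗
y: q is T, □□¬p is F. ✗
Satisfying worlds: ∅.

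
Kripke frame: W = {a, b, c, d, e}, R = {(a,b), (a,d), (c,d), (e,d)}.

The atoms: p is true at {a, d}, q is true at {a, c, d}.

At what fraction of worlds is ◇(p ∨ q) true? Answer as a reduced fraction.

3/5

a: successors {b, d}; p ∨ q there: b:F, d:T. ✓
b: no successors, so ◇(p ∨ q) fails. ✗
c: successors {d}; p ∨ q there: d:T. ✓
d: no successors, so ◇(p ∨ q) fails. ✗
e: successors {d}; p ∨ q there: d:T. ✓
That's 3 of 5 worlds, so 3/5.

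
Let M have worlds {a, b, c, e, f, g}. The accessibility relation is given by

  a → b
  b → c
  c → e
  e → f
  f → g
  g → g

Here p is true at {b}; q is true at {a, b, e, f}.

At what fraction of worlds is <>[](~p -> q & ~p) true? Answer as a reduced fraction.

a: successors {b}; [](~p -> q & ~p) there: b:F. ✗
b: successors {c}; [](~p -> q & ~p) there: c:T. ✓
c: successors {e}; [](~p -> q & ~p) there: e:T. ✓
e: successors {f}; [](~p -> q & ~p) there: f:F. ✗
f: successors {g}; [](~p -> q & ~p) there: g:F. ✗
g: successors {g}; [](~p -> q & ~p) there: g:F. ✗
That's 2 of 6 worlds, so 2/6 = 1/3.

1/3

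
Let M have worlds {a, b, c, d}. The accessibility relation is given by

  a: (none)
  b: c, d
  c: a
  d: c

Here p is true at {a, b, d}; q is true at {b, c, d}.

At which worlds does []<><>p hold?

a: no successors, so []<><>p holds vacuously. ✓
b: successors {c, d}; <><>p there: c:F, d:T. ✗
c: successors {a}; <><>p there: a:F. ✗
d: successors {c}; <><>p there: c:F. ✗

{a}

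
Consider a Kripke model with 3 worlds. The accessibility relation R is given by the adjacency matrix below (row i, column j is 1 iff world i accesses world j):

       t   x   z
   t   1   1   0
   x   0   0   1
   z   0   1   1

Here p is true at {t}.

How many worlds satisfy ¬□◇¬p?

t: □◇¬p is T. ✗
x: □◇¬p is T. ✗
z: □◇¬p is T. ✗
Satisfying worlds: ∅.

0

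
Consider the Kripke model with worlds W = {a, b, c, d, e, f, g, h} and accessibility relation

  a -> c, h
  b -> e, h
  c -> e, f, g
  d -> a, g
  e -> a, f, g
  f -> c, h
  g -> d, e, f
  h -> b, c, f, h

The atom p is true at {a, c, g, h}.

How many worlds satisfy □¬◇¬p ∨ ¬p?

a: □¬◇¬p is F, ¬p is F. ✗
b: □¬◇¬p is F, ¬p is T. ✓
c: □¬◇¬p is F, ¬p is F. ✗
d: □¬◇¬p is F, ¬p is T. ✓
e: □¬◇¬p is F, ¬p is T. ✓
f: □¬◇¬p is F, ¬p is T. ✓
g: □¬◇¬p is F, ¬p is F. ✗
h: □¬◇¬p is F, ¬p is F. ✗
Satisfying worlds: {b, d, e, f}.

4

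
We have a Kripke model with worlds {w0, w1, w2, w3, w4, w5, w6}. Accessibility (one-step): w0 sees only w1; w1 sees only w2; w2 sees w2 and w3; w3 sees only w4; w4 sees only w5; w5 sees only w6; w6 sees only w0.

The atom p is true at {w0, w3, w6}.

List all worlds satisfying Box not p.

{w0, w1, w3, w4}

w0: successors {w1}; not p there: w1:T. ✓
w1: successors {w2}; not p there: w2:T. ✓
w2: successors {w2, w3}; not p there: w2:T, w3:F. ✗
w3: successors {w4}; not p there: w4:T. ✓
w4: successors {w5}; not p there: w5:T. ✓
w5: successors {w6}; not p there: w6:F. ✗
w6: successors {w0}; not p there: w0:F. ✗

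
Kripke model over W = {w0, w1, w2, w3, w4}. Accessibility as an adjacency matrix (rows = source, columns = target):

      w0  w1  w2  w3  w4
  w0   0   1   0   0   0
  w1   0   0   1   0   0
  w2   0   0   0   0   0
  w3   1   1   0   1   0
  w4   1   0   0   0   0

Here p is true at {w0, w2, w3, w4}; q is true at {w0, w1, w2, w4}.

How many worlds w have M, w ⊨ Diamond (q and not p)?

2

w0: successors {w1}; q and not p there: w1:T. ✓
w1: successors {w2}; q and not p there: w2:F. ✗
w2: no successors, so Diamond (q and not p) fails. ✗
w3: successors {w0, w1, w3}; q and not p there: w0:F, w1:T, w3:F. ✓
w4: successors {w0}; q and not p there: w0:F. ✗
Satisfying worlds: {w0, w3}.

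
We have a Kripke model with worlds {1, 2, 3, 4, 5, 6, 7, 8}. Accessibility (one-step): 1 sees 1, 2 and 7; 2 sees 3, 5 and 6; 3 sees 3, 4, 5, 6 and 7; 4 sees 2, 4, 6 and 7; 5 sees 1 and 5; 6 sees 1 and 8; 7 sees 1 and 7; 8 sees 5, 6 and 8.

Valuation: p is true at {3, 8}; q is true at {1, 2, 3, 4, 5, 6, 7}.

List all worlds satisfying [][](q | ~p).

{1, 5, 7}

1: successors {1, 2, 7}; [](q | ~p) there: 1:T, 2:T, 7:T. ✓
2: successors {3, 5, 6}; [](q | ~p) there: 3:T, 5:T, 6:F. ✗
3: successors {3, 4, 5, 6, 7}; [](q | ~p) there: 3:T, 4:T, 5:T, 6:F, 7:T. ✗
4: successors {2, 4, 6, 7}; [](q | ~p) there: 2:T, 4:T, 6:F, 7:T. ✗
5: successors {1, 5}; [](q | ~p) there: 1:T, 5:T. ✓
6: successors {1, 8}; [](q | ~p) there: 1:T, 8:F. ✗
7: successors {1, 7}; [](q | ~p) there: 1:T, 7:T. ✓
8: successors {5, 6, 8}; [](q | ~p) there: 5:T, 6:F, 8:F. ✗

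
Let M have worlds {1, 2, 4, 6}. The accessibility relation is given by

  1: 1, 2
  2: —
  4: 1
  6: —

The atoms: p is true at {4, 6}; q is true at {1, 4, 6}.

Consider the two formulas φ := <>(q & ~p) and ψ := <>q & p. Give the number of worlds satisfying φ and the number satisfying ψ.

For <>(q & ~p):
1: successors {1, 2}; q & ~p there: 1:T, 2:F. ✓
2: no successors, so <>(q & ~p) fails. ✗
4: successors {1}; q & ~p there: 1:T. ✓
6: no successors, so <>(q & ~p) fails. ✗
— 2 worlds.
For <>q & p:
1: <>q is T, p is F. ✗
2: <>q is F, p is F. ✗
4: <>q is T, p is T. ✓
6: <>q is F, p is T. ✗
— 1 world.

2 and 1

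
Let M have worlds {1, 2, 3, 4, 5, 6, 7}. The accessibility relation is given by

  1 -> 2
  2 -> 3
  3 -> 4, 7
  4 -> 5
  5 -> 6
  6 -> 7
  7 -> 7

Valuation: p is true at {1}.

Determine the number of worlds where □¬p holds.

1: successors {2}; ¬p there: 2:T. ✓
2: successors {3}; ¬p there: 3:T. ✓
3: successors {4, 7}; ¬p there: 4:T, 7:T. ✓
4: successors {5}; ¬p there: 5:T. ✓
5: successors {6}; ¬p there: 6:T. ✓
6: successors {7}; ¬p there: 7:T. ✓
7: successors {7}; ¬p there: 7:T. ✓
Satisfying worlds: {1, 2, 3, 4, 5, 6, 7}.

7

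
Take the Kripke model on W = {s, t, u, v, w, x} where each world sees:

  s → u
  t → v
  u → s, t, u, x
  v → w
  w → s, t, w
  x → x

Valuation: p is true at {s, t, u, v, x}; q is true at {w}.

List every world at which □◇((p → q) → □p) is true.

s: successors {u}; ◇((p → q) → □p) there: u:T. ✓
t: successors {v}; ◇((p → q) → □p) there: v:F. ✗
u: successors {s, t, u, x}; ◇((p → q) → □p) there: s:T, t:T, u:T, x:T. ✓
v: successors {w}; ◇((p → q) → □p) there: w:T. ✓
w: successors {s, t, w}; ◇((p → q) → □p) there: s:T, t:T, w:T. ✓
x: successors {x}; ◇((p → q) → □p) there: x:T. ✓

{s, u, v, w, x}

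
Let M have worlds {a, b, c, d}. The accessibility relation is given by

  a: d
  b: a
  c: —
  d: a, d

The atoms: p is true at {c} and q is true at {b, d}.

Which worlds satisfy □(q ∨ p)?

a: successors {d}; q ∨ p there: d:T. ✓
b: successors {a}; q ∨ p there: a:F. ✗
c: no successors, so □(q ∨ p) holds vacuously. ✓
d: successors {a, d}; q ∨ p there: a:F, d:T. ✗

{a, c}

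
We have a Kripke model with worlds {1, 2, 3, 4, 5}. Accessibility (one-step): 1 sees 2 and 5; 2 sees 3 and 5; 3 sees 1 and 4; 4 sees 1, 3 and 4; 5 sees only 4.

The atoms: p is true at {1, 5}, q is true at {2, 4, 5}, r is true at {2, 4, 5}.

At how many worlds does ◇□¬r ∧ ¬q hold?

1: ◇□¬r is F, ¬q is T. ✗
2: ◇□¬r is F, ¬q is F. ✗
3: ◇□¬r is F, ¬q is T. ✗
4: ◇□¬r is F, ¬q is F. ✗
5: ◇□¬r is F, ¬q is F. ✗
Satisfying worlds: ∅.

0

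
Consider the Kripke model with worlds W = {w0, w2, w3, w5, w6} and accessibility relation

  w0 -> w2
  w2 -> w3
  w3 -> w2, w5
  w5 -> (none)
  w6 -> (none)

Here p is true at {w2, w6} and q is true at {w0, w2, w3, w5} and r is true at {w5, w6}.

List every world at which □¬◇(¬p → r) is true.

{w0, w3, w5, w6}

w0: successors {w2}; ¬◇(¬p → r) there: w2:T. ✓
w2: successors {w3}; ¬◇(¬p → r) there: w3:F. ✗
w3: successors {w2, w5}; ¬◇(¬p → r) there: w2:T, w5:T. ✓
w5: no successors, so □¬◇(¬p → r) holds vacuously. ✓
w6: no successors, so □¬◇(¬p → r) holds vacuously. ✓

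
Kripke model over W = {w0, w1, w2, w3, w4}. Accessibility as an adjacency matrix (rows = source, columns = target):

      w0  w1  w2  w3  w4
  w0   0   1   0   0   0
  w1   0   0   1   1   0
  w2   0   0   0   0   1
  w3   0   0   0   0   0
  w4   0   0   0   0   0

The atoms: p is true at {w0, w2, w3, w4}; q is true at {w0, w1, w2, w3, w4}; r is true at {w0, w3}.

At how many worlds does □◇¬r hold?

3

w0: successors {w1}; ◇¬r there: w1:T. ✓
w1: successors {w2, w3}; ◇¬r there: w2:T, w3:F. ✗
w2: successors {w4}; ◇¬r there: w4:F. ✗
w3: no successors, so □◇¬r holds vacuously. ✓
w4: no successors, so □◇¬r holds vacuously. ✓
Satisfying worlds: {w0, w3, w4}.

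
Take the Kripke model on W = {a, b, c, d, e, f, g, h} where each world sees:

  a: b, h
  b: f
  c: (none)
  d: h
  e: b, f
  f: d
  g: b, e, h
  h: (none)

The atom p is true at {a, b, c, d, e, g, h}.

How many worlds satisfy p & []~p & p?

a: p is T, []~p & p is F. ✗
b: p is T, []~p & p is T. ✓
c: p is T, []~p & p is T. ✓
d: p is T, []~p & p is F. ✗
e: p is T, []~p & p is F. ✗
f: p is F, []~p & p is F. ✗
g: p is T, []~p & p is F. ✗
h: p is T, []~p & p is T. ✓
Satisfying worlds: {b, c, h}.

3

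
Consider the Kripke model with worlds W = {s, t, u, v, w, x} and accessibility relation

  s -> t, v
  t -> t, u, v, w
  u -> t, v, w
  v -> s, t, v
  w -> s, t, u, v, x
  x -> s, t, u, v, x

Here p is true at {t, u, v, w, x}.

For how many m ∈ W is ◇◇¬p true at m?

s: successors {t, v}; ◇¬p there: t:F, v:T. ✓
t: successors {t, u, v, w}; ◇¬p there: t:F, u:F, v:T, w:T. ✓
u: successors {t, v, w}; ◇¬p there: t:F, v:T, w:T. ✓
v: successors {s, t, v}; ◇¬p there: s:F, t:F, v:T. ✓
w: successors {s, t, u, v, x}; ◇¬p there: s:F, t:F, u:F, v:T, x:T. ✓
x: successors {s, t, u, v, x}; ◇¬p there: s:F, t:F, u:F, v:T, x:T. ✓
Satisfying worlds: {s, t, u, v, w, x}.

6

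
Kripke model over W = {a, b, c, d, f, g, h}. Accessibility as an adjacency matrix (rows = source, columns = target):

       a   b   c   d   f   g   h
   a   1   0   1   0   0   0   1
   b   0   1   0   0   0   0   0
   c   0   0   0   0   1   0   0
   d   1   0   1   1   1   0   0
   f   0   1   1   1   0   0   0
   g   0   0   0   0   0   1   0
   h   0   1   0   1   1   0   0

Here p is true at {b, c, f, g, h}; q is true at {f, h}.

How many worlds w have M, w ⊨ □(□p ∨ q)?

3

a: successors {a, c, h}; □p ∨ q there: a:F, c:T, h:T. ✗
b: successors {b}; □p ∨ q there: b:T. ✓
c: successors {f}; □p ∨ q there: f:T. ✓
d: successors {a, c, d, f}; □p ∨ q there: a:F, c:T, d:F, f:T. ✗
f: successors {b, c, d}; □p ∨ q there: b:T, c:T, d:F. ✗
g: successors {g}; □p ∨ q there: g:T. ✓
h: successors {b, d, f}; □p ∨ q there: b:T, d:F, f:T. ✗
Satisfying worlds: {b, c, g}.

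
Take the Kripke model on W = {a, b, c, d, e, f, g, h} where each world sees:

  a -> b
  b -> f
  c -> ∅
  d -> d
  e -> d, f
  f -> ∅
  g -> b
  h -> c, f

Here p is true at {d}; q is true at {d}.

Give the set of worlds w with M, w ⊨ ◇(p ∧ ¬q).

a: successors {b}; p ∧ ¬q there: b:F. ✗
b: successors {f}; p ∧ ¬q there: f:F. ✗
c: no successors, so ◇(p ∧ ¬q) fails. ✗
d: successors {d}; p ∧ ¬q there: d:F. ✗
e: successors {d, f}; p ∧ ¬q there: d:F, f:F. ✗
f: no successors, so ◇(p ∧ ¬q) fails. ✗
g: successors {b}; p ∧ ¬q there: b:F. ✗
h: successors {c, f}; p ∧ ¬q there: c:F, f:F. ✗

∅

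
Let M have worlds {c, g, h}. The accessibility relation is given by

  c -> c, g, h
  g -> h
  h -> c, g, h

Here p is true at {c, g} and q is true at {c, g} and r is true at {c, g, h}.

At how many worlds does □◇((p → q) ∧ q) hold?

c: successors {c, g, h}; ◇((p → q) ∧ q) there: c:T, g:F, h:T. ✗
g: successors {h}; ◇((p → q) ∧ q) there: h:T. ✓
h: successors {c, g, h}; ◇((p → q) ∧ q) there: c:T, g:F, h:T. ✗
Satisfying worlds: {g}.

1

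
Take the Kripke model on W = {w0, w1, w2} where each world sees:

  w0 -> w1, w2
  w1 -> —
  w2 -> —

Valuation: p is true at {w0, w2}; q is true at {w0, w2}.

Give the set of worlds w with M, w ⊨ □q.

w0: successors {w1, w2}; q there: w1:F, w2:T. ✗
w1: no successors, so □q holds vacuously. ✓
w2: no successors, so □q holds vacuously. ✓

{w1, w2}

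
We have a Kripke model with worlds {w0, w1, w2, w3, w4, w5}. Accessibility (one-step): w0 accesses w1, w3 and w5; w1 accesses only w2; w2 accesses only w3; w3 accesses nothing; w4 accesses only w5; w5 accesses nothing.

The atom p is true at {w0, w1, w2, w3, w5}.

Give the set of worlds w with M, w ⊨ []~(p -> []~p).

w0: successors {w1, w3, w5}; ~(p -> []~p) there: w1:T, w3:F, w5:F. ✗
w1: successors {w2}; ~(p -> []~p) there: w2:T. ✓
w2: successors {w3}; ~(p -> []~p) there: w3:F. ✗
w3: no successors, so []~(p -> []~p) holds vacuously. ✓
w4: successors {w5}; ~(p -> []~p) there: w5:F. ✗
w5: no successors, so []~(p -> []~p) holds vacuously. ✓

{w1, w3, w5}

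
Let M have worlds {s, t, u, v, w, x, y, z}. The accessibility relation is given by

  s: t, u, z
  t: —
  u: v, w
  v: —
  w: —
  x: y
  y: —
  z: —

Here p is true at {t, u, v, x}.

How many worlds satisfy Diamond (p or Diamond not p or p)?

s: successors {t, u, z}; p or Diamond not p or p there: t:T, u:T, z:F. ✓
t: no successors, so Diamond (p or Diamond not p or p) fails. ✗
u: successors {v, w}; p or Diamond not p or p there: v:T, w:F. ✓
v: no successors, so Diamond (p or Diamond not p or p) fails. ✗
w: no successors, so Diamond (p or Diamond not p or p) fails. ✗
x: successors {y}; p or Diamond not p or p there: y:F. ✗
y: no successors, so Diamond (p or Diamond not p or p) fails. ✗
z: no successors, so Diamond (p or Diamond not p or p) fails. ✗
Satisfying worlds: {s, u}.

2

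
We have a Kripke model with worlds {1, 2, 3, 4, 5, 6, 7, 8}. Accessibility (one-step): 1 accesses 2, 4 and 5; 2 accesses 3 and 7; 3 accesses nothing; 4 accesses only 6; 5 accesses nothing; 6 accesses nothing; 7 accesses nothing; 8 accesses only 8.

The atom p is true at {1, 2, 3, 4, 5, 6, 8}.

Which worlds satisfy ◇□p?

1: successors {2, 4, 5}; □p there: 2:F, 4:T, 5:T. ✓
2: successors {3, 7}; □p there: 3:T, 7:T. ✓
3: no successors, so ◇□p fails. ✗
4: successors {6}; □p there: 6:T. ✓
5: no successors, so ◇□p fails. ✗
6: no successors, so ◇□p fails. ✗
7: no successors, so ◇□p fails. ✗
8: successors {8}; □p there: 8:T. ✓

{1, 2, 4, 8}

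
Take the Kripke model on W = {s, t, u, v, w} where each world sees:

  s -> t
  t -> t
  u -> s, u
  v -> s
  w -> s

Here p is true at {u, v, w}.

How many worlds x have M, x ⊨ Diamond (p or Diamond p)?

s: successors {t}; p or Diamond p there: t:F. ✗
t: successors {t}; p or Diamond p there: t:F. ✗
u: successors {s, u}; p or Diamond p there: s:F, u:T. ✓
v: successors {s}; p or Diamond p there: s:F. ✗
w: successors {s}; p or Diamond p there: s:F. ✗
Satisfying worlds: {u}.

1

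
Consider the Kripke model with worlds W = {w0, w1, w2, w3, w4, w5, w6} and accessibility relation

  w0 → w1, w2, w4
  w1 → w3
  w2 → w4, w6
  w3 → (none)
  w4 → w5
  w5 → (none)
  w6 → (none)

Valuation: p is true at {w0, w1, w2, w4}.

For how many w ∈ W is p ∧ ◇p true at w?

w0: p is T, ◇p is T. ✓
w1: p is T, ◇p is F. ✗
w2: p is T, ◇p is T. ✓
w3: p is F, ◇p is F. ✗
w4: p is T, ◇p is F. ✗
w5: p is F, ◇p is F. ✗
w6: p is F, ◇p is F. ✗
Satisfying worlds: {w0, w2}.

2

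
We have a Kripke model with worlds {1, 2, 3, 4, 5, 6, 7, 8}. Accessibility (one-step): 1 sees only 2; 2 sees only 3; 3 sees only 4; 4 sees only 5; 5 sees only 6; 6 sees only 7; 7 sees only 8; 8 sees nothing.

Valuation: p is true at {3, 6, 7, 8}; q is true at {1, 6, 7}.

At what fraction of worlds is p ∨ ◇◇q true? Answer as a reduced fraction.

3/4

1: p is F, ◇◇q is F. ✗
2: p is F, ◇◇q is F. ✗
3: p is T, ◇◇q is F. ✓
4: p is F, ◇◇q is T. ✓
5: p is F, ◇◇q is T. ✓
6: p is T, ◇◇q is F. ✓
7: p is T, ◇◇q is F. ✓
8: p is T, ◇◇q is F. ✓
That's 6 of 8 worlds, so 6/8 = 3/4.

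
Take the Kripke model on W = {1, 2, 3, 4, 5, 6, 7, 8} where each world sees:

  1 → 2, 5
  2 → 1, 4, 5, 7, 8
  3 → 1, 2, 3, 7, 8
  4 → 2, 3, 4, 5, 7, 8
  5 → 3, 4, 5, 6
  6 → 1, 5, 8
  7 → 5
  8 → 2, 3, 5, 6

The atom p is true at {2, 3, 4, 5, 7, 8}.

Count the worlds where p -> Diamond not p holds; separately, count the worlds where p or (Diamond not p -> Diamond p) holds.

For p -> Diamond not p:
1: p is F, Diamond not p is F. ✓
2: p is T, Diamond not p is T. ✓
3: p is T, Diamond not p is T. ✓
4: p is T, Diamond not p is F. ✗
5: p is T, Diamond not p is T. ✓
6: p is F, Diamond not p is T. ✓
7: p is T, Diamond not p is F. ✗
8: p is T, Diamond not p is T. ✓
— 6 worlds.
For p or (Diamond not p -> Diamond p):
1: p is F, Diamond not p -> Diamond p is T. ✓
2: p is T, Diamond not p -> Diamond p is T. ✓
3: p is T, Diamond not p -> Diamond p is T. ✓
4: p is T, Diamond not p -> Diamond p is T. ✓
5: p is T, Diamond not p -> Diamond p is T. ✓
6: p is F, Diamond not p -> Diamond p is T. ✓
7: p is T, Diamond not p -> Diamond p is T. ✓
8: p is T, Diamond not p -> Diamond p is T. ✓
— 8 worlds.

6 and 8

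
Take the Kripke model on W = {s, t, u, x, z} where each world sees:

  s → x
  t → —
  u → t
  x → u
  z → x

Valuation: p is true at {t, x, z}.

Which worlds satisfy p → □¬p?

{s, t, u, x}

s: p is F, □¬p is F. ✓
t: p is T, □¬p is T. ✓
u: p is F, □¬p is F. ✓
x: p is T, □¬p is T. ✓
z: p is T, □¬p is F. ✗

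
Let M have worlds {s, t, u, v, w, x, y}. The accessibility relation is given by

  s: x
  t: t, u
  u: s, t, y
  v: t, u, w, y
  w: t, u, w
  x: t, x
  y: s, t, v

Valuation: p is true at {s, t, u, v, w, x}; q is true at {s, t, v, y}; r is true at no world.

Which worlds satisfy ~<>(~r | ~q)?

s: <>(~r | ~q) is T. ✗
t: <>(~r | ~q) is T. ✗
u: <>(~r | ~q) is T. ✗
v: <>(~r | ~q) is T. ✗
w: <>(~r | ~q) is T. ✗
x: <>(~r | ~q) is T. ✗
y: <>(~r | ~q) is T. ✗

∅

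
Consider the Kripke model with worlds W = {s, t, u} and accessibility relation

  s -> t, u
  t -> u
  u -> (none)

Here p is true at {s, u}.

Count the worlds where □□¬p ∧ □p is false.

s: □□¬p is F, □p is F. ✗
t: □□¬p is T, □p is T. ✓
u: □□¬p is T, □p is T. ✓
Satisfying worlds: {t, u}.
So □□¬p ∧ □p fails at the other 1 world.

1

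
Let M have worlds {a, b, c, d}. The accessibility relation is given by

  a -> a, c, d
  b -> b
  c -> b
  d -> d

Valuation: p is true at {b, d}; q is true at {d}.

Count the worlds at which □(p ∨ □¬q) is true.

a: successors {a, c, d}; p ∨ □¬q there: a:F, c:T, d:T. ✗
b: successors {b}; p ∨ □¬q there: b:T. ✓
c: successors {b}; p ∨ □¬q there: b:T. ✓
d: successors {d}; p ∨ □¬q there: d:T. ✓
Satisfying worlds: {b, c, d}.

3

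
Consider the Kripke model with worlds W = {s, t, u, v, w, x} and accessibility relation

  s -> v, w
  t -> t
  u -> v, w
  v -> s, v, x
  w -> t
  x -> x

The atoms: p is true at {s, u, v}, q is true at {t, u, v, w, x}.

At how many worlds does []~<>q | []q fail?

1

s: []~<>q is F, []q is T. ✓
t: []~<>q is F, []q is T. ✓
u: []~<>q is F, []q is T. ✓
v: []~<>q is F, []q is F. ✗
w: []~<>q is F, []q is T. ✓
x: []~<>q is F, []q is T. ✓
Satisfying worlds: {s, t, u, w, x}.
So []~<>q | []q fails at the other 1 world.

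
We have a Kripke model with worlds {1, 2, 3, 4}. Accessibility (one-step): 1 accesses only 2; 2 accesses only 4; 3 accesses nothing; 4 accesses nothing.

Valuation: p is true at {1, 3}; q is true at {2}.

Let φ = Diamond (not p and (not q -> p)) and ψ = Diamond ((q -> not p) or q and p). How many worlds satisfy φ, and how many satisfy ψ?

1 and 2

For Diamond (not p and (not q -> p)):
1: successors {2}; not p and (not q -> p) there: 2:T. ✓
2: successors {4}; not p and (not q -> p) there: 4:F. ✗
3: no successors, so Diamond (not p and (not q -> p)) fails. ✗
4: no successors, so Diamond (not p and (not q -> p)) fails. ✗
— 1 world.
For Diamond ((q -> not p) or q and p):
1: successors {2}; (q -> not p) or q and p there: 2:T. ✓
2: successors {4}; (q -> not p) or q and p there: 4:T. ✓
3: no successors, so Diamond ((q -> not p) or q and p) fails. ✗
4: no successors, so Diamond ((q -> not p) or q and p) fails. ✗
— 2 worlds.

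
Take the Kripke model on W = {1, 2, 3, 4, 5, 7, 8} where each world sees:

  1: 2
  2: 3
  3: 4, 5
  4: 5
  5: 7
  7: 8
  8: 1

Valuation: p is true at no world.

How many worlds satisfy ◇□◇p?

0

1: successors {2}; □◇p there: 2:F. ✗
2: successors {3}; □◇p there: 3:F. ✗
3: successors {4, 5}; □◇p there: 4:F, 5:F. ✗
4: successors {5}; □◇p there: 5:F. ✗
5: successors {7}; □◇p there: 7:F. ✗
7: successors {8}; □◇p there: 8:F. ✗
8: successors {1}; □◇p there: 1:F. ✗
Satisfying worlds: ∅.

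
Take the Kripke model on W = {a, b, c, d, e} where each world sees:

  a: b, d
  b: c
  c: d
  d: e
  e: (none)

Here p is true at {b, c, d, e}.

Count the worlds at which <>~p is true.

a: successors {b, d}; ~p there: b:F, d:F. ✗
b: successors {c}; ~p there: c:F. ✗
c: successors {d}; ~p there: d:F. ✗
d: successors {e}; ~p there: e:F. ✗
e: no successors, so <>~p fails. ✗
Satisfying worlds: ∅.

0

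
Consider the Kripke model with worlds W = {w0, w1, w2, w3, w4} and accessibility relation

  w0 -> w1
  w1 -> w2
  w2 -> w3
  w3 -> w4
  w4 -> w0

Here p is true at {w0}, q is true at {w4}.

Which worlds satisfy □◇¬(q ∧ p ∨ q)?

{w0, w1, w3, w4}

w0: successors {w1}; ◇¬(q ∧ p ∨ q) there: w1:T. ✓
w1: successors {w2}; ◇¬(q ∧ p ∨ q) there: w2:T. ✓
w2: successors {w3}; ◇¬(q ∧ p ∨ q) there: w3:F. ✗
w3: successors {w4}; ◇¬(q ∧ p ∨ q) there: w4:T. ✓
w4: successors {w0}; ◇¬(q ∧ p ∨ q) there: w0:T. ✓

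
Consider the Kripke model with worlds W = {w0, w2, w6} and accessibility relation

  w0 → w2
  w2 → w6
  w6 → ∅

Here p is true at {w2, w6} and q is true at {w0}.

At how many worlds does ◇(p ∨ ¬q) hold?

w0: successors {w2}; p ∨ ¬q there: w2:T. ✓
w2: successors {w6}; p ∨ ¬q there: w6:T. ✓
w6: no successors, so ◇(p ∨ ¬q) fails. ✗
Satisfying worlds: {w0, w2}.

2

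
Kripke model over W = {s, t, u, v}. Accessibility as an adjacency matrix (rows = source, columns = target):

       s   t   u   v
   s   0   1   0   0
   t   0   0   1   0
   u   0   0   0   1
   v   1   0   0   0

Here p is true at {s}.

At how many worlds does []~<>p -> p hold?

s: []~<>p is T, p is T. ✓
t: []~<>p is T, p is F. ✗
u: []~<>p is F, p is F. ✓
v: []~<>p is T, p is F. ✗
Satisfying worlds: {s, u}.

2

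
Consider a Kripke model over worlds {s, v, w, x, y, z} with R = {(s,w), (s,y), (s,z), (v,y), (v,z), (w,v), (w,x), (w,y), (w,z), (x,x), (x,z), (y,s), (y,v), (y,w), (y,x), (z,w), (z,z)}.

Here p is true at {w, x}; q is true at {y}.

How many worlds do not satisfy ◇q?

s: successors {w, y, z}; q there: w:F, y:T, z:F. ✓
v: successors {y, z}; q there: y:T, z:F. ✓
w: successors {v, x, y, z}; q there: v:F, x:F, y:T, z:F. ✓
x: successors {x, z}; q there: x:F, z:F. ✗
y: successors {s, v, w, x}; q there: s:F, v:F, w:F, x:F. ✗
z: successors {w, z}; q there: w:F, z:F. ✗
Satisfying worlds: {s, v, w}.
So ◇q fails at the other 3 worlds.

3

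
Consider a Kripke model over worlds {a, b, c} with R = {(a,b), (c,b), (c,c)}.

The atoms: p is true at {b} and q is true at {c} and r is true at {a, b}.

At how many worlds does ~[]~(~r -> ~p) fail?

1

a: []~(~r -> ~p) is F. ✓
b: []~(~r -> ~p) is T. ✗
c: []~(~r -> ~p) is F. ✓
Satisfying worlds: {a, c}.
So ~[]~(~r -> ~p) fails at the other 1 world.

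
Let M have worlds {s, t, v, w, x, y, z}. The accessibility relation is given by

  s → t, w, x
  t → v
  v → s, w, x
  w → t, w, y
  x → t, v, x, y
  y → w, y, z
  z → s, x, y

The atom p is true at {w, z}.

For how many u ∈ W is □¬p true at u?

s: successors {t, w, x}; ¬p there: t:T, w:F, x:T. ✗
t: successors {v}; ¬p there: v:T. ✓
v: successors {s, w, x}; ¬p there: s:T, w:F, x:T. ✗
w: successors {t, w, y}; ¬p there: t:T, w:F, y:T. ✗
x: successors {t, v, x, y}; ¬p there: t:T, v:T, x:T, y:T. ✓
y: successors {w, y, z}; ¬p there: w:F, y:T, z:F. ✗
z: successors {s, x, y}; ¬p there: s:T, x:T, y:T. ✓
Satisfying worlds: {t, x, z}.

3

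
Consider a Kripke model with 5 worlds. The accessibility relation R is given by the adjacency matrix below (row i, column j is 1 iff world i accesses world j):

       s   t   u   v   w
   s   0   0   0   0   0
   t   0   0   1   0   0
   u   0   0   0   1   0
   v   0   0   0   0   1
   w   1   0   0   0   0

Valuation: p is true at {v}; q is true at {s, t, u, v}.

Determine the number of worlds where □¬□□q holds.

s: no successors, so □¬□□q holds vacuously. ✓
t: successors {u}; ¬□□q there: u:T. ✓
u: successors {v}; ¬□□q there: v:F. ✗
v: successors {w}; ¬□□q there: w:F. ✗
w: successors {s}; ¬□□q there: s:F. ✗
Satisfying worlds: {s, t}.

2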